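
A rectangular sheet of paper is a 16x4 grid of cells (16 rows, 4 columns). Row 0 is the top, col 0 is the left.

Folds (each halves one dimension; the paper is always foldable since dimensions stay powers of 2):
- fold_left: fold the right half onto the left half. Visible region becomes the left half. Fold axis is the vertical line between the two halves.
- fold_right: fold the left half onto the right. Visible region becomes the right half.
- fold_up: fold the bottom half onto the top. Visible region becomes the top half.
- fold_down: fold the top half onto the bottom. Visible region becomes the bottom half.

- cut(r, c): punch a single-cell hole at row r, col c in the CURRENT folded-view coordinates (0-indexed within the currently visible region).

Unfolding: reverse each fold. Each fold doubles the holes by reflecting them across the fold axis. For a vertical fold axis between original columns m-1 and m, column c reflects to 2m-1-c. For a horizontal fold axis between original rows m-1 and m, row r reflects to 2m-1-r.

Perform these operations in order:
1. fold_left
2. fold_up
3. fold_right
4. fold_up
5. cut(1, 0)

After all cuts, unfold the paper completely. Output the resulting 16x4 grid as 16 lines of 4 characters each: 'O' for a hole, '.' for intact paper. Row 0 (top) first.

Op 1 fold_left: fold axis v@2; visible region now rows[0,16) x cols[0,2) = 16x2
Op 2 fold_up: fold axis h@8; visible region now rows[0,8) x cols[0,2) = 8x2
Op 3 fold_right: fold axis v@1; visible region now rows[0,8) x cols[1,2) = 8x1
Op 4 fold_up: fold axis h@4; visible region now rows[0,4) x cols[1,2) = 4x1
Op 5 cut(1, 0): punch at orig (1,1); cuts so far [(1, 1)]; region rows[0,4) x cols[1,2) = 4x1
Unfold 1 (reflect across h@4): 2 holes -> [(1, 1), (6, 1)]
Unfold 2 (reflect across v@1): 4 holes -> [(1, 0), (1, 1), (6, 0), (6, 1)]
Unfold 3 (reflect across h@8): 8 holes -> [(1, 0), (1, 1), (6, 0), (6, 1), (9, 0), (9, 1), (14, 0), (14, 1)]
Unfold 4 (reflect across v@2): 16 holes -> [(1, 0), (1, 1), (1, 2), (1, 3), (6, 0), (6, 1), (6, 2), (6, 3), (9, 0), (9, 1), (9, 2), (9, 3), (14, 0), (14, 1), (14, 2), (14, 3)]

Answer: ....
OOOO
....
....
....
....
OOOO
....
....
OOOO
....
....
....
....
OOOO
....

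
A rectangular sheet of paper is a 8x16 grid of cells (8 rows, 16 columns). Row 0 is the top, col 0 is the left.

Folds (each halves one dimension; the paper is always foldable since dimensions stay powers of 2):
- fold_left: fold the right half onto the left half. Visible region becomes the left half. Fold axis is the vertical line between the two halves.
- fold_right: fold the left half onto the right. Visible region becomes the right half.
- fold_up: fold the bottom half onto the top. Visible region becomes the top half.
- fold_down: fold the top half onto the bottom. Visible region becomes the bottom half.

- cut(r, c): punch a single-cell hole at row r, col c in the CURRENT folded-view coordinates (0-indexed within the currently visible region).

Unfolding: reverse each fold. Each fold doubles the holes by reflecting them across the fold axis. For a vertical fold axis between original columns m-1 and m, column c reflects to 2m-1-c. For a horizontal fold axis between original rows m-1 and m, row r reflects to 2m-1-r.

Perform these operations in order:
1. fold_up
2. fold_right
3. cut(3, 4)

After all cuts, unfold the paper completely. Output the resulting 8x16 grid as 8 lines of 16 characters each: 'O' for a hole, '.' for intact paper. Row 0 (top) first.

Answer: ................
................
................
...O........O...
...O........O...
................
................
................

Derivation:
Op 1 fold_up: fold axis h@4; visible region now rows[0,4) x cols[0,16) = 4x16
Op 2 fold_right: fold axis v@8; visible region now rows[0,4) x cols[8,16) = 4x8
Op 3 cut(3, 4): punch at orig (3,12); cuts so far [(3, 12)]; region rows[0,4) x cols[8,16) = 4x8
Unfold 1 (reflect across v@8): 2 holes -> [(3, 3), (3, 12)]
Unfold 2 (reflect across h@4): 4 holes -> [(3, 3), (3, 12), (4, 3), (4, 12)]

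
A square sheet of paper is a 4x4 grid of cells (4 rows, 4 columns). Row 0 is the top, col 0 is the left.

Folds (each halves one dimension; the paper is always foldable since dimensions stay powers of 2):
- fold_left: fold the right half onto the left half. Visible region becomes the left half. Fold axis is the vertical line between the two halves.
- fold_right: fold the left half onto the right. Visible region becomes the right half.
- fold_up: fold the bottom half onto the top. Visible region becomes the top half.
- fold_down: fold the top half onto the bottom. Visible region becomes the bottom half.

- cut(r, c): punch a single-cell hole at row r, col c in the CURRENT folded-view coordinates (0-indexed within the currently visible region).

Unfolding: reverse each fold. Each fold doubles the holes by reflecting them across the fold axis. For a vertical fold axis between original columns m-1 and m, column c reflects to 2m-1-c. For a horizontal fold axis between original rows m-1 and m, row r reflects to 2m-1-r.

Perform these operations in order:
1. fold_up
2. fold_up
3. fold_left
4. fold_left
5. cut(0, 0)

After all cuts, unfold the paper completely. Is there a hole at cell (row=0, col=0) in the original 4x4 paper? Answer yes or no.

Op 1 fold_up: fold axis h@2; visible region now rows[0,2) x cols[0,4) = 2x4
Op 2 fold_up: fold axis h@1; visible region now rows[0,1) x cols[0,4) = 1x4
Op 3 fold_left: fold axis v@2; visible region now rows[0,1) x cols[0,2) = 1x2
Op 4 fold_left: fold axis v@1; visible region now rows[0,1) x cols[0,1) = 1x1
Op 5 cut(0, 0): punch at orig (0,0); cuts so far [(0, 0)]; region rows[0,1) x cols[0,1) = 1x1
Unfold 1 (reflect across v@1): 2 holes -> [(0, 0), (0, 1)]
Unfold 2 (reflect across v@2): 4 holes -> [(0, 0), (0, 1), (0, 2), (0, 3)]
Unfold 3 (reflect across h@1): 8 holes -> [(0, 0), (0, 1), (0, 2), (0, 3), (1, 0), (1, 1), (1, 2), (1, 3)]
Unfold 4 (reflect across h@2): 16 holes -> [(0, 0), (0, 1), (0, 2), (0, 3), (1, 0), (1, 1), (1, 2), (1, 3), (2, 0), (2, 1), (2, 2), (2, 3), (3, 0), (3, 1), (3, 2), (3, 3)]
Holes: [(0, 0), (0, 1), (0, 2), (0, 3), (1, 0), (1, 1), (1, 2), (1, 3), (2, 0), (2, 1), (2, 2), (2, 3), (3, 0), (3, 1), (3, 2), (3, 3)]

Answer: yes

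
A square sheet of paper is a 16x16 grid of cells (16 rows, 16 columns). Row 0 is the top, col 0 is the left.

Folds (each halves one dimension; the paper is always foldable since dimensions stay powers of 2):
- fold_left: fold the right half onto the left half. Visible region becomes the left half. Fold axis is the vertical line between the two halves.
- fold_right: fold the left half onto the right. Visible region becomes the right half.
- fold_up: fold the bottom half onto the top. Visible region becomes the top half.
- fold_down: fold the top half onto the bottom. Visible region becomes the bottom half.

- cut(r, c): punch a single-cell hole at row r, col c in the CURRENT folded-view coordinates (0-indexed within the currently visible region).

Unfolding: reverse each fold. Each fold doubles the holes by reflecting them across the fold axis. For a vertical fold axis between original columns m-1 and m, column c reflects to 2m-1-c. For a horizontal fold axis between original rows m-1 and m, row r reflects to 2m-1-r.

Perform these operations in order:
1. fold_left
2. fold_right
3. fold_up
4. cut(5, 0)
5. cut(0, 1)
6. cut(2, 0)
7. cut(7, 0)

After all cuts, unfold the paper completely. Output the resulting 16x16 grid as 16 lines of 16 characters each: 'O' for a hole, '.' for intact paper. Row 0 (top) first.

Op 1 fold_left: fold axis v@8; visible region now rows[0,16) x cols[0,8) = 16x8
Op 2 fold_right: fold axis v@4; visible region now rows[0,16) x cols[4,8) = 16x4
Op 3 fold_up: fold axis h@8; visible region now rows[0,8) x cols[4,8) = 8x4
Op 4 cut(5, 0): punch at orig (5,4); cuts so far [(5, 4)]; region rows[0,8) x cols[4,8) = 8x4
Op 5 cut(0, 1): punch at orig (0,5); cuts so far [(0, 5), (5, 4)]; region rows[0,8) x cols[4,8) = 8x4
Op 6 cut(2, 0): punch at orig (2,4); cuts so far [(0, 5), (2, 4), (5, 4)]; region rows[0,8) x cols[4,8) = 8x4
Op 7 cut(7, 0): punch at orig (7,4); cuts so far [(0, 5), (2, 4), (5, 4), (7, 4)]; region rows[0,8) x cols[4,8) = 8x4
Unfold 1 (reflect across h@8): 8 holes -> [(0, 5), (2, 4), (5, 4), (7, 4), (8, 4), (10, 4), (13, 4), (15, 5)]
Unfold 2 (reflect across v@4): 16 holes -> [(0, 2), (0, 5), (2, 3), (2, 4), (5, 3), (5, 4), (7, 3), (7, 4), (8, 3), (8, 4), (10, 3), (10, 4), (13, 3), (13, 4), (15, 2), (15, 5)]
Unfold 3 (reflect across v@8): 32 holes -> [(0, 2), (0, 5), (0, 10), (0, 13), (2, 3), (2, 4), (2, 11), (2, 12), (5, 3), (5, 4), (5, 11), (5, 12), (7, 3), (7, 4), (7, 11), (7, 12), (8, 3), (8, 4), (8, 11), (8, 12), (10, 3), (10, 4), (10, 11), (10, 12), (13, 3), (13, 4), (13, 11), (13, 12), (15, 2), (15, 5), (15, 10), (15, 13)]

Answer: ..O..O....O..O..
................
...OO......OO...
................
................
...OO......OO...
................
...OO......OO...
...OO......OO...
................
...OO......OO...
................
................
...OO......OO...
................
..O..O....O..O..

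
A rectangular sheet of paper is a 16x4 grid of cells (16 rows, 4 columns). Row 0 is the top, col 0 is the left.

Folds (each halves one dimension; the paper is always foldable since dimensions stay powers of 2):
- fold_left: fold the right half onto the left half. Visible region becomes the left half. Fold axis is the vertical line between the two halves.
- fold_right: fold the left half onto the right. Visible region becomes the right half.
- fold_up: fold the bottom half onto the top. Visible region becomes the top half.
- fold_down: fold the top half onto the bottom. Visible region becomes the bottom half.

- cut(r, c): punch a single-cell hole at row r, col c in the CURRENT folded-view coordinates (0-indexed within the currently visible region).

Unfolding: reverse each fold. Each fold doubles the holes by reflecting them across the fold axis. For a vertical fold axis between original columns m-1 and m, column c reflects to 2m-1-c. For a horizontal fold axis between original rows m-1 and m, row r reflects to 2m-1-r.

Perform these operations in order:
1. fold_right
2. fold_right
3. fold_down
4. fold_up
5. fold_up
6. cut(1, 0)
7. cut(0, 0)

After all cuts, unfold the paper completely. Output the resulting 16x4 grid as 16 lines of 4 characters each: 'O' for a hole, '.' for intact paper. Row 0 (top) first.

Answer: OOOO
OOOO
OOOO
OOOO
OOOO
OOOO
OOOO
OOOO
OOOO
OOOO
OOOO
OOOO
OOOO
OOOO
OOOO
OOOO

Derivation:
Op 1 fold_right: fold axis v@2; visible region now rows[0,16) x cols[2,4) = 16x2
Op 2 fold_right: fold axis v@3; visible region now rows[0,16) x cols[3,4) = 16x1
Op 3 fold_down: fold axis h@8; visible region now rows[8,16) x cols[3,4) = 8x1
Op 4 fold_up: fold axis h@12; visible region now rows[8,12) x cols[3,4) = 4x1
Op 5 fold_up: fold axis h@10; visible region now rows[8,10) x cols[3,4) = 2x1
Op 6 cut(1, 0): punch at orig (9,3); cuts so far [(9, 3)]; region rows[8,10) x cols[3,4) = 2x1
Op 7 cut(0, 0): punch at orig (8,3); cuts so far [(8, 3), (9, 3)]; region rows[8,10) x cols[3,4) = 2x1
Unfold 1 (reflect across h@10): 4 holes -> [(8, 3), (9, 3), (10, 3), (11, 3)]
Unfold 2 (reflect across h@12): 8 holes -> [(8, 3), (9, 3), (10, 3), (11, 3), (12, 3), (13, 3), (14, 3), (15, 3)]
Unfold 3 (reflect across h@8): 16 holes -> [(0, 3), (1, 3), (2, 3), (3, 3), (4, 3), (5, 3), (6, 3), (7, 3), (8, 3), (9, 3), (10, 3), (11, 3), (12, 3), (13, 3), (14, 3), (15, 3)]
Unfold 4 (reflect across v@3): 32 holes -> [(0, 2), (0, 3), (1, 2), (1, 3), (2, 2), (2, 3), (3, 2), (3, 3), (4, 2), (4, 3), (5, 2), (5, 3), (6, 2), (6, 3), (7, 2), (7, 3), (8, 2), (8, 3), (9, 2), (9, 3), (10, 2), (10, 3), (11, 2), (11, 3), (12, 2), (12, 3), (13, 2), (13, 3), (14, 2), (14, 3), (15, 2), (15, 3)]
Unfold 5 (reflect across v@2): 64 holes -> [(0, 0), (0, 1), (0, 2), (0, 3), (1, 0), (1, 1), (1, 2), (1, 3), (2, 0), (2, 1), (2, 2), (2, 3), (3, 0), (3, 1), (3, 2), (3, 3), (4, 0), (4, 1), (4, 2), (4, 3), (5, 0), (5, 1), (5, 2), (5, 3), (6, 0), (6, 1), (6, 2), (6, 3), (7, 0), (7, 1), (7, 2), (7, 3), (8, 0), (8, 1), (8, 2), (8, 3), (9, 0), (9, 1), (9, 2), (9, 3), (10, 0), (10, 1), (10, 2), (10, 3), (11, 0), (11, 1), (11, 2), (11, 3), (12, 0), (12, 1), (12, 2), (12, 3), (13, 0), (13, 1), (13, 2), (13, 3), (14, 0), (14, 1), (14, 2), (14, 3), (15, 0), (15, 1), (15, 2), (15, 3)]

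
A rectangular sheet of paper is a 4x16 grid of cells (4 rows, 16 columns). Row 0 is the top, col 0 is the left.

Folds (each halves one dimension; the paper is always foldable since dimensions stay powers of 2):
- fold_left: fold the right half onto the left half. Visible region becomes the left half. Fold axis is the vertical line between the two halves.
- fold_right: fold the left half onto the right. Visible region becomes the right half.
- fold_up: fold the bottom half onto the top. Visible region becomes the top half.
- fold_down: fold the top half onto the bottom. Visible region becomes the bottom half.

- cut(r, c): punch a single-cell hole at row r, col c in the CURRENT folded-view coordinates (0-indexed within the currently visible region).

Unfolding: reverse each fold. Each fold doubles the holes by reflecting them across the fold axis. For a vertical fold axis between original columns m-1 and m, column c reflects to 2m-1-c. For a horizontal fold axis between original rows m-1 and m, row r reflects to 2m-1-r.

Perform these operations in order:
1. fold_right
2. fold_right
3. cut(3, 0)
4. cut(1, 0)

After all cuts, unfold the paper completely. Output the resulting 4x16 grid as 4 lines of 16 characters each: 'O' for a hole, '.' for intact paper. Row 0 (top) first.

Op 1 fold_right: fold axis v@8; visible region now rows[0,4) x cols[8,16) = 4x8
Op 2 fold_right: fold axis v@12; visible region now rows[0,4) x cols[12,16) = 4x4
Op 3 cut(3, 0): punch at orig (3,12); cuts so far [(3, 12)]; region rows[0,4) x cols[12,16) = 4x4
Op 4 cut(1, 0): punch at orig (1,12); cuts so far [(1, 12), (3, 12)]; region rows[0,4) x cols[12,16) = 4x4
Unfold 1 (reflect across v@12): 4 holes -> [(1, 11), (1, 12), (3, 11), (3, 12)]
Unfold 2 (reflect across v@8): 8 holes -> [(1, 3), (1, 4), (1, 11), (1, 12), (3, 3), (3, 4), (3, 11), (3, 12)]

Answer: ................
...OO......OO...
................
...OO......OO...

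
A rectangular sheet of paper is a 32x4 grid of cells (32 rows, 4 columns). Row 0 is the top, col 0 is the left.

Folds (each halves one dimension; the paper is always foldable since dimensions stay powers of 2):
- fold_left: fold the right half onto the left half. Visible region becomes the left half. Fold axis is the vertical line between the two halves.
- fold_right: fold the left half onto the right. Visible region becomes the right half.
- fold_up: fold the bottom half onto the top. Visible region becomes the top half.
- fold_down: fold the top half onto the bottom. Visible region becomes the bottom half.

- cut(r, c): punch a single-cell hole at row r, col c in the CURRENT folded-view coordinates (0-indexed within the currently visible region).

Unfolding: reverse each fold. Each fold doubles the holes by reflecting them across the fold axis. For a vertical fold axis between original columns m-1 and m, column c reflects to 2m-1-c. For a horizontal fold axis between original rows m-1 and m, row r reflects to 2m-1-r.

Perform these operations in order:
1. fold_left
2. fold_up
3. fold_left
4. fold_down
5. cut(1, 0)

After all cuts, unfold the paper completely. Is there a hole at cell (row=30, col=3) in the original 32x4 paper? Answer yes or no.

Answer: no

Derivation:
Op 1 fold_left: fold axis v@2; visible region now rows[0,32) x cols[0,2) = 32x2
Op 2 fold_up: fold axis h@16; visible region now rows[0,16) x cols[0,2) = 16x2
Op 3 fold_left: fold axis v@1; visible region now rows[0,16) x cols[0,1) = 16x1
Op 4 fold_down: fold axis h@8; visible region now rows[8,16) x cols[0,1) = 8x1
Op 5 cut(1, 0): punch at orig (9,0); cuts so far [(9, 0)]; region rows[8,16) x cols[0,1) = 8x1
Unfold 1 (reflect across h@8): 2 holes -> [(6, 0), (9, 0)]
Unfold 2 (reflect across v@1): 4 holes -> [(6, 0), (6, 1), (9, 0), (9, 1)]
Unfold 3 (reflect across h@16): 8 holes -> [(6, 0), (6, 1), (9, 0), (9, 1), (22, 0), (22, 1), (25, 0), (25, 1)]
Unfold 4 (reflect across v@2): 16 holes -> [(6, 0), (6, 1), (6, 2), (6, 3), (9, 0), (9, 1), (9, 2), (9, 3), (22, 0), (22, 1), (22, 2), (22, 3), (25, 0), (25, 1), (25, 2), (25, 3)]
Holes: [(6, 0), (6, 1), (6, 2), (6, 3), (9, 0), (9, 1), (9, 2), (9, 3), (22, 0), (22, 1), (22, 2), (22, 3), (25, 0), (25, 1), (25, 2), (25, 3)]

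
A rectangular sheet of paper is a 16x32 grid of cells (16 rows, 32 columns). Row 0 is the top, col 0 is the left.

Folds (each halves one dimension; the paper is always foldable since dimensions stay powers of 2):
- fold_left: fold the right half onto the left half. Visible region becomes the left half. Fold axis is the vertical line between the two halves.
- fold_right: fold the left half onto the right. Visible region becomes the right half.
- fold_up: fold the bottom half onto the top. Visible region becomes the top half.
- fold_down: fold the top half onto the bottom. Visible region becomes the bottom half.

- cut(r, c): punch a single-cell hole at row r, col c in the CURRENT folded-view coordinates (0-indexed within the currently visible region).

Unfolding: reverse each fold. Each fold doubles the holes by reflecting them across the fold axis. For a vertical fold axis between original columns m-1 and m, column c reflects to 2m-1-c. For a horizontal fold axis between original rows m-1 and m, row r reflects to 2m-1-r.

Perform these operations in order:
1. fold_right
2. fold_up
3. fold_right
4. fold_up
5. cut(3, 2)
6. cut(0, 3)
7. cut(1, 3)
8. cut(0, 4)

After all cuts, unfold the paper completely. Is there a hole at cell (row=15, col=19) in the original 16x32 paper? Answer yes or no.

Op 1 fold_right: fold axis v@16; visible region now rows[0,16) x cols[16,32) = 16x16
Op 2 fold_up: fold axis h@8; visible region now rows[0,8) x cols[16,32) = 8x16
Op 3 fold_right: fold axis v@24; visible region now rows[0,8) x cols[24,32) = 8x8
Op 4 fold_up: fold axis h@4; visible region now rows[0,4) x cols[24,32) = 4x8
Op 5 cut(3, 2): punch at orig (3,26); cuts so far [(3, 26)]; region rows[0,4) x cols[24,32) = 4x8
Op 6 cut(0, 3): punch at orig (0,27); cuts so far [(0, 27), (3, 26)]; region rows[0,4) x cols[24,32) = 4x8
Op 7 cut(1, 3): punch at orig (1,27); cuts so far [(0, 27), (1, 27), (3, 26)]; region rows[0,4) x cols[24,32) = 4x8
Op 8 cut(0, 4): punch at orig (0,28); cuts so far [(0, 27), (0, 28), (1, 27), (3, 26)]; region rows[0,4) x cols[24,32) = 4x8
Unfold 1 (reflect across h@4): 8 holes -> [(0, 27), (0, 28), (1, 27), (3, 26), (4, 26), (6, 27), (7, 27), (7, 28)]
Unfold 2 (reflect across v@24): 16 holes -> [(0, 19), (0, 20), (0, 27), (0, 28), (1, 20), (1, 27), (3, 21), (3, 26), (4, 21), (4, 26), (6, 20), (6, 27), (7, 19), (7, 20), (7, 27), (7, 28)]
Unfold 3 (reflect across h@8): 32 holes -> [(0, 19), (0, 20), (0, 27), (0, 28), (1, 20), (1, 27), (3, 21), (3, 26), (4, 21), (4, 26), (6, 20), (6, 27), (7, 19), (7, 20), (7, 27), (7, 28), (8, 19), (8, 20), (8, 27), (8, 28), (9, 20), (9, 27), (11, 21), (11, 26), (12, 21), (12, 26), (14, 20), (14, 27), (15, 19), (15, 20), (15, 27), (15, 28)]
Unfold 4 (reflect across v@16): 64 holes -> [(0, 3), (0, 4), (0, 11), (0, 12), (0, 19), (0, 20), (0, 27), (0, 28), (1, 4), (1, 11), (1, 20), (1, 27), (3, 5), (3, 10), (3, 21), (3, 26), (4, 5), (4, 10), (4, 21), (4, 26), (6, 4), (6, 11), (6, 20), (6, 27), (7, 3), (7, 4), (7, 11), (7, 12), (7, 19), (7, 20), (7, 27), (7, 28), (8, 3), (8, 4), (8, 11), (8, 12), (8, 19), (8, 20), (8, 27), (8, 28), (9, 4), (9, 11), (9, 20), (9, 27), (11, 5), (11, 10), (11, 21), (11, 26), (12, 5), (12, 10), (12, 21), (12, 26), (14, 4), (14, 11), (14, 20), (14, 27), (15, 3), (15, 4), (15, 11), (15, 12), (15, 19), (15, 20), (15, 27), (15, 28)]
Holes: [(0, 3), (0, 4), (0, 11), (0, 12), (0, 19), (0, 20), (0, 27), (0, 28), (1, 4), (1, 11), (1, 20), (1, 27), (3, 5), (3, 10), (3, 21), (3, 26), (4, 5), (4, 10), (4, 21), (4, 26), (6, 4), (6, 11), (6, 20), (6, 27), (7, 3), (7, 4), (7, 11), (7, 12), (7, 19), (7, 20), (7, 27), (7, 28), (8, 3), (8, 4), (8, 11), (8, 12), (8, 19), (8, 20), (8, 27), (8, 28), (9, 4), (9, 11), (9, 20), (9, 27), (11, 5), (11, 10), (11, 21), (11, 26), (12, 5), (12, 10), (12, 21), (12, 26), (14, 4), (14, 11), (14, 20), (14, 27), (15, 3), (15, 4), (15, 11), (15, 12), (15, 19), (15, 20), (15, 27), (15, 28)]

Answer: yes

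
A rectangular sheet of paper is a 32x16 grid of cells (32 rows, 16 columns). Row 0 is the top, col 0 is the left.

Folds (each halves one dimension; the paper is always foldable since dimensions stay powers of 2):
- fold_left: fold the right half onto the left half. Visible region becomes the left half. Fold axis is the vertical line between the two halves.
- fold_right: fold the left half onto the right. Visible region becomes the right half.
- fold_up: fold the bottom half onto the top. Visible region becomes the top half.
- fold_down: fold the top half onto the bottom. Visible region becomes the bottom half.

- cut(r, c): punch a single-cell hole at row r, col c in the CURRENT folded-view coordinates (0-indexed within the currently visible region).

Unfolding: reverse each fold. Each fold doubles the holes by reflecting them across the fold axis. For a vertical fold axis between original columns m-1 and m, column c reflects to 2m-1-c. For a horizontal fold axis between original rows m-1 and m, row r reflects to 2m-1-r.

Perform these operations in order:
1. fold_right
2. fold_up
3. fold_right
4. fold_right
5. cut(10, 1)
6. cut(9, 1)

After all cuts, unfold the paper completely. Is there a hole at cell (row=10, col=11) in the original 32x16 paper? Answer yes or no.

Op 1 fold_right: fold axis v@8; visible region now rows[0,32) x cols[8,16) = 32x8
Op 2 fold_up: fold axis h@16; visible region now rows[0,16) x cols[8,16) = 16x8
Op 3 fold_right: fold axis v@12; visible region now rows[0,16) x cols[12,16) = 16x4
Op 4 fold_right: fold axis v@14; visible region now rows[0,16) x cols[14,16) = 16x2
Op 5 cut(10, 1): punch at orig (10,15); cuts so far [(10, 15)]; region rows[0,16) x cols[14,16) = 16x2
Op 6 cut(9, 1): punch at orig (9,15); cuts so far [(9, 15), (10, 15)]; region rows[0,16) x cols[14,16) = 16x2
Unfold 1 (reflect across v@14): 4 holes -> [(9, 12), (9, 15), (10, 12), (10, 15)]
Unfold 2 (reflect across v@12): 8 holes -> [(9, 8), (9, 11), (9, 12), (9, 15), (10, 8), (10, 11), (10, 12), (10, 15)]
Unfold 3 (reflect across h@16): 16 holes -> [(9, 8), (9, 11), (9, 12), (9, 15), (10, 8), (10, 11), (10, 12), (10, 15), (21, 8), (21, 11), (21, 12), (21, 15), (22, 8), (22, 11), (22, 12), (22, 15)]
Unfold 4 (reflect across v@8): 32 holes -> [(9, 0), (9, 3), (9, 4), (9, 7), (9, 8), (9, 11), (9, 12), (9, 15), (10, 0), (10, 3), (10, 4), (10, 7), (10, 8), (10, 11), (10, 12), (10, 15), (21, 0), (21, 3), (21, 4), (21, 7), (21, 8), (21, 11), (21, 12), (21, 15), (22, 0), (22, 3), (22, 4), (22, 7), (22, 8), (22, 11), (22, 12), (22, 15)]
Holes: [(9, 0), (9, 3), (9, 4), (9, 7), (9, 8), (9, 11), (9, 12), (9, 15), (10, 0), (10, 3), (10, 4), (10, 7), (10, 8), (10, 11), (10, 12), (10, 15), (21, 0), (21, 3), (21, 4), (21, 7), (21, 8), (21, 11), (21, 12), (21, 15), (22, 0), (22, 3), (22, 4), (22, 7), (22, 8), (22, 11), (22, 12), (22, 15)]

Answer: yes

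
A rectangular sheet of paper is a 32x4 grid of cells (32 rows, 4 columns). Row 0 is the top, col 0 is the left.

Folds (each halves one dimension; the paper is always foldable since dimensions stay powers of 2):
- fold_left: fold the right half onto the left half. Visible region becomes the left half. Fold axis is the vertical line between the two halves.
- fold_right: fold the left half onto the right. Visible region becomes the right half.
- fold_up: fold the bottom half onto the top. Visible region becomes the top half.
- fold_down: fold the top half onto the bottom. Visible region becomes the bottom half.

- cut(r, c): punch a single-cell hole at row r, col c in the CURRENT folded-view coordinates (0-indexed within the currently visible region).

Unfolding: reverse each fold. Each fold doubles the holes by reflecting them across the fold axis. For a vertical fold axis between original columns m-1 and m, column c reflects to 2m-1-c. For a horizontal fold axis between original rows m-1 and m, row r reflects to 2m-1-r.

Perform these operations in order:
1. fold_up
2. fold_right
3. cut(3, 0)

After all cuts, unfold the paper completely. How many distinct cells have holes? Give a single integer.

Answer: 4

Derivation:
Op 1 fold_up: fold axis h@16; visible region now rows[0,16) x cols[0,4) = 16x4
Op 2 fold_right: fold axis v@2; visible region now rows[0,16) x cols[2,4) = 16x2
Op 3 cut(3, 0): punch at orig (3,2); cuts so far [(3, 2)]; region rows[0,16) x cols[2,4) = 16x2
Unfold 1 (reflect across v@2): 2 holes -> [(3, 1), (3, 2)]
Unfold 2 (reflect across h@16): 4 holes -> [(3, 1), (3, 2), (28, 1), (28, 2)]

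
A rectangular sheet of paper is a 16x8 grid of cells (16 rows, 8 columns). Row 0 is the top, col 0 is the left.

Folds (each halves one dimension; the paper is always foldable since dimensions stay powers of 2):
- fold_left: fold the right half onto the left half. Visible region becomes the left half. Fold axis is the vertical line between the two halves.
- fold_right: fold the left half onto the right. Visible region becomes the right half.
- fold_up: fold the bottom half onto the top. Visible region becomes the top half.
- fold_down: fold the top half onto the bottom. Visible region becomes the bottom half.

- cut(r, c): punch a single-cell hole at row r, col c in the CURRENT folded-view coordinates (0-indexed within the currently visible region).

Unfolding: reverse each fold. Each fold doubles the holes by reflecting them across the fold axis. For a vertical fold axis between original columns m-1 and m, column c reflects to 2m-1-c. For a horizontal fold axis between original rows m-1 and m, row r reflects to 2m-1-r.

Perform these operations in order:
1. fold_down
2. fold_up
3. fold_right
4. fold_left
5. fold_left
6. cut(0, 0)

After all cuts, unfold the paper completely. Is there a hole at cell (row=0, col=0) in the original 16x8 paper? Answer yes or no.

Op 1 fold_down: fold axis h@8; visible region now rows[8,16) x cols[0,8) = 8x8
Op 2 fold_up: fold axis h@12; visible region now rows[8,12) x cols[0,8) = 4x8
Op 3 fold_right: fold axis v@4; visible region now rows[8,12) x cols[4,8) = 4x4
Op 4 fold_left: fold axis v@6; visible region now rows[8,12) x cols[4,6) = 4x2
Op 5 fold_left: fold axis v@5; visible region now rows[8,12) x cols[4,5) = 4x1
Op 6 cut(0, 0): punch at orig (8,4); cuts so far [(8, 4)]; region rows[8,12) x cols[4,5) = 4x1
Unfold 1 (reflect across v@5): 2 holes -> [(8, 4), (8, 5)]
Unfold 2 (reflect across v@6): 4 holes -> [(8, 4), (8, 5), (8, 6), (8, 7)]
Unfold 3 (reflect across v@4): 8 holes -> [(8, 0), (8, 1), (8, 2), (8, 3), (8, 4), (8, 5), (8, 6), (8, 7)]
Unfold 4 (reflect across h@12): 16 holes -> [(8, 0), (8, 1), (8, 2), (8, 3), (8, 4), (8, 5), (8, 6), (8, 7), (15, 0), (15, 1), (15, 2), (15, 3), (15, 4), (15, 5), (15, 6), (15, 7)]
Unfold 5 (reflect across h@8): 32 holes -> [(0, 0), (0, 1), (0, 2), (0, 3), (0, 4), (0, 5), (0, 6), (0, 7), (7, 0), (7, 1), (7, 2), (7, 3), (7, 4), (7, 5), (7, 6), (7, 7), (8, 0), (8, 1), (8, 2), (8, 3), (8, 4), (8, 5), (8, 6), (8, 7), (15, 0), (15, 1), (15, 2), (15, 3), (15, 4), (15, 5), (15, 6), (15, 7)]
Holes: [(0, 0), (0, 1), (0, 2), (0, 3), (0, 4), (0, 5), (0, 6), (0, 7), (7, 0), (7, 1), (7, 2), (7, 3), (7, 4), (7, 5), (7, 6), (7, 7), (8, 0), (8, 1), (8, 2), (8, 3), (8, 4), (8, 5), (8, 6), (8, 7), (15, 0), (15, 1), (15, 2), (15, 3), (15, 4), (15, 5), (15, 6), (15, 7)]

Answer: yes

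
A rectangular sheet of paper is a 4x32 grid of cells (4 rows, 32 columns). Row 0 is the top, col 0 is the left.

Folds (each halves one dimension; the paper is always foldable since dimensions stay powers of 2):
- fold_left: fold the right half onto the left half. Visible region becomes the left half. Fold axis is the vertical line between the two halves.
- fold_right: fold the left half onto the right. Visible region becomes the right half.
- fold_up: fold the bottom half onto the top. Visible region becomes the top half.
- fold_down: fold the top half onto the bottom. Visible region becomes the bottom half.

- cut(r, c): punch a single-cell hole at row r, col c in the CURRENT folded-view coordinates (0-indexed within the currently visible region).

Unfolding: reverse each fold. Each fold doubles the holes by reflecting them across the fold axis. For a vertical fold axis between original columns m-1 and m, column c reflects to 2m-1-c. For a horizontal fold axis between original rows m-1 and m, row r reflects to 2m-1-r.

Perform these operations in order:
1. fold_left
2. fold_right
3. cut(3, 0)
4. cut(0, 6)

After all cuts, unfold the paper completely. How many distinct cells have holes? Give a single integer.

Op 1 fold_left: fold axis v@16; visible region now rows[0,4) x cols[0,16) = 4x16
Op 2 fold_right: fold axis v@8; visible region now rows[0,4) x cols[8,16) = 4x8
Op 3 cut(3, 0): punch at orig (3,8); cuts so far [(3, 8)]; region rows[0,4) x cols[8,16) = 4x8
Op 4 cut(0, 6): punch at orig (0,14); cuts so far [(0, 14), (3, 8)]; region rows[0,4) x cols[8,16) = 4x8
Unfold 1 (reflect across v@8): 4 holes -> [(0, 1), (0, 14), (3, 7), (3, 8)]
Unfold 2 (reflect across v@16): 8 holes -> [(0, 1), (0, 14), (0, 17), (0, 30), (3, 7), (3, 8), (3, 23), (3, 24)]

Answer: 8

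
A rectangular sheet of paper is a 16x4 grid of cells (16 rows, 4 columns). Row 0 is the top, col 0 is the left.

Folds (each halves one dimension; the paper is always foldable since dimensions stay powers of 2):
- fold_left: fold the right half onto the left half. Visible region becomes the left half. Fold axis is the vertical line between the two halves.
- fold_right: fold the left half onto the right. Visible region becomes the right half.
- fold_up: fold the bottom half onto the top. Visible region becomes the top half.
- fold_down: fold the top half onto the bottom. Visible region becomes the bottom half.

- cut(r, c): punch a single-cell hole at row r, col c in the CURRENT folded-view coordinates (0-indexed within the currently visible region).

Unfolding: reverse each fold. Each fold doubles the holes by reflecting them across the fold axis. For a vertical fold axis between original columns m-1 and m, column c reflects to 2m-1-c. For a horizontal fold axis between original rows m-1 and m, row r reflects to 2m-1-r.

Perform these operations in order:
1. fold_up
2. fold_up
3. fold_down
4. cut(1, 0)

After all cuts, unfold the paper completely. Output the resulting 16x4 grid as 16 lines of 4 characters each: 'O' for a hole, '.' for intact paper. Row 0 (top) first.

Op 1 fold_up: fold axis h@8; visible region now rows[0,8) x cols[0,4) = 8x4
Op 2 fold_up: fold axis h@4; visible region now rows[0,4) x cols[0,4) = 4x4
Op 3 fold_down: fold axis h@2; visible region now rows[2,4) x cols[0,4) = 2x4
Op 4 cut(1, 0): punch at orig (3,0); cuts so far [(3, 0)]; region rows[2,4) x cols[0,4) = 2x4
Unfold 1 (reflect across h@2): 2 holes -> [(0, 0), (3, 0)]
Unfold 2 (reflect across h@4): 4 holes -> [(0, 0), (3, 0), (4, 0), (7, 0)]
Unfold 3 (reflect across h@8): 8 holes -> [(0, 0), (3, 0), (4, 0), (7, 0), (8, 0), (11, 0), (12, 0), (15, 0)]

Answer: O...
....
....
O...
O...
....
....
O...
O...
....
....
O...
O...
....
....
O...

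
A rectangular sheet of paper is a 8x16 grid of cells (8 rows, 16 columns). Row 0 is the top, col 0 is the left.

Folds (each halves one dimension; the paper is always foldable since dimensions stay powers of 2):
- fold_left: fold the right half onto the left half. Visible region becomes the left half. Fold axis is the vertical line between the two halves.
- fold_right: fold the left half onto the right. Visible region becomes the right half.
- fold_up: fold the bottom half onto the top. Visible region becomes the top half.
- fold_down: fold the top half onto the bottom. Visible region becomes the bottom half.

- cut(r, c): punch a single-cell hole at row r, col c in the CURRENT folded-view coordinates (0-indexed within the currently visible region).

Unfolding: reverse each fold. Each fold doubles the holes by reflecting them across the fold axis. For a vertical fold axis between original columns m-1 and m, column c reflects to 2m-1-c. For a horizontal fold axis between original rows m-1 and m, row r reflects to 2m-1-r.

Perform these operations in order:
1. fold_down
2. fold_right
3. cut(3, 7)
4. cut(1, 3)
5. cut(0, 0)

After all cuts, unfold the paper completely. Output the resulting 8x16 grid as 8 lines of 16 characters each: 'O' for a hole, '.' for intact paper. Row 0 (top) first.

Answer: O..............O
................
....O......O....
.......OO.......
.......OO.......
....O......O....
................
O..............O

Derivation:
Op 1 fold_down: fold axis h@4; visible region now rows[4,8) x cols[0,16) = 4x16
Op 2 fold_right: fold axis v@8; visible region now rows[4,8) x cols[8,16) = 4x8
Op 3 cut(3, 7): punch at orig (7,15); cuts so far [(7, 15)]; region rows[4,8) x cols[8,16) = 4x8
Op 4 cut(1, 3): punch at orig (5,11); cuts so far [(5, 11), (7, 15)]; region rows[4,8) x cols[8,16) = 4x8
Op 5 cut(0, 0): punch at orig (4,8); cuts so far [(4, 8), (5, 11), (7, 15)]; region rows[4,8) x cols[8,16) = 4x8
Unfold 1 (reflect across v@8): 6 holes -> [(4, 7), (4, 8), (5, 4), (5, 11), (7, 0), (7, 15)]
Unfold 2 (reflect across h@4): 12 holes -> [(0, 0), (0, 15), (2, 4), (2, 11), (3, 7), (3, 8), (4, 7), (4, 8), (5, 4), (5, 11), (7, 0), (7, 15)]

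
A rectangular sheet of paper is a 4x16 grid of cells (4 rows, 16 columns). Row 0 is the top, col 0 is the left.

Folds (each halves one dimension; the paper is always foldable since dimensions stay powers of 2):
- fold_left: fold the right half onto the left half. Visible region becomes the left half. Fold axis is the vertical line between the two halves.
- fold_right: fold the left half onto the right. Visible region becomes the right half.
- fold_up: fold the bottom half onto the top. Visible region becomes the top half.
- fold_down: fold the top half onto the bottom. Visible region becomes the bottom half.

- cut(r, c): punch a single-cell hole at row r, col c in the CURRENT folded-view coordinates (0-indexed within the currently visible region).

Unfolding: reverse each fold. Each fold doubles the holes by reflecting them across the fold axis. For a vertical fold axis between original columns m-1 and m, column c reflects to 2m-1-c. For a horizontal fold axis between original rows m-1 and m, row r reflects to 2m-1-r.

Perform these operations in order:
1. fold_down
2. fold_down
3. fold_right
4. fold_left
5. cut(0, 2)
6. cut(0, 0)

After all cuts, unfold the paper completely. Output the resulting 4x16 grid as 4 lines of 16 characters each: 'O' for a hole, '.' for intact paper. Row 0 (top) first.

Op 1 fold_down: fold axis h@2; visible region now rows[2,4) x cols[0,16) = 2x16
Op 2 fold_down: fold axis h@3; visible region now rows[3,4) x cols[0,16) = 1x16
Op 3 fold_right: fold axis v@8; visible region now rows[3,4) x cols[8,16) = 1x8
Op 4 fold_left: fold axis v@12; visible region now rows[3,4) x cols[8,12) = 1x4
Op 5 cut(0, 2): punch at orig (3,10); cuts so far [(3, 10)]; region rows[3,4) x cols[8,12) = 1x4
Op 6 cut(0, 0): punch at orig (3,8); cuts so far [(3, 8), (3, 10)]; region rows[3,4) x cols[8,12) = 1x4
Unfold 1 (reflect across v@12): 4 holes -> [(3, 8), (3, 10), (3, 13), (3, 15)]
Unfold 2 (reflect across v@8): 8 holes -> [(3, 0), (3, 2), (3, 5), (3, 7), (3, 8), (3, 10), (3, 13), (3, 15)]
Unfold 3 (reflect across h@3): 16 holes -> [(2, 0), (2, 2), (2, 5), (2, 7), (2, 8), (2, 10), (2, 13), (2, 15), (3, 0), (3, 2), (3, 5), (3, 7), (3, 8), (3, 10), (3, 13), (3, 15)]
Unfold 4 (reflect across h@2): 32 holes -> [(0, 0), (0, 2), (0, 5), (0, 7), (0, 8), (0, 10), (0, 13), (0, 15), (1, 0), (1, 2), (1, 5), (1, 7), (1, 8), (1, 10), (1, 13), (1, 15), (2, 0), (2, 2), (2, 5), (2, 7), (2, 8), (2, 10), (2, 13), (2, 15), (3, 0), (3, 2), (3, 5), (3, 7), (3, 8), (3, 10), (3, 13), (3, 15)]

Answer: O.O..O.OO.O..O.O
O.O..O.OO.O..O.O
O.O..O.OO.O..O.O
O.O..O.OO.O..O.O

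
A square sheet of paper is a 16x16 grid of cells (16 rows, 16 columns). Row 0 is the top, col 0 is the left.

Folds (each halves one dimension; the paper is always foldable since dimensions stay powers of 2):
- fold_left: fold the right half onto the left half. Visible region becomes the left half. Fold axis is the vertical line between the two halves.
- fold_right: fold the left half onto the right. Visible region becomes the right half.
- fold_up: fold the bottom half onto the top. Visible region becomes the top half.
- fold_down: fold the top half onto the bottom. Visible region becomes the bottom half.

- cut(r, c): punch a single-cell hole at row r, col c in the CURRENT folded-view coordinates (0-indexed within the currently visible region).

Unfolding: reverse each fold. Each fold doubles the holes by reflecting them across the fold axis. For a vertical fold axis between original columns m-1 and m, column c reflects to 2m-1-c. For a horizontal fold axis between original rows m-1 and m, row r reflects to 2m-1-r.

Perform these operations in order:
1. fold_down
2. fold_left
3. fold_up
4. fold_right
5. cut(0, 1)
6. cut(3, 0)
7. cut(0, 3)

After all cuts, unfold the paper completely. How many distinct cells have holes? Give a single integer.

Op 1 fold_down: fold axis h@8; visible region now rows[8,16) x cols[0,16) = 8x16
Op 2 fold_left: fold axis v@8; visible region now rows[8,16) x cols[0,8) = 8x8
Op 3 fold_up: fold axis h@12; visible region now rows[8,12) x cols[0,8) = 4x8
Op 4 fold_right: fold axis v@4; visible region now rows[8,12) x cols[4,8) = 4x4
Op 5 cut(0, 1): punch at orig (8,5); cuts so far [(8, 5)]; region rows[8,12) x cols[4,8) = 4x4
Op 6 cut(3, 0): punch at orig (11,4); cuts so far [(8, 5), (11, 4)]; region rows[8,12) x cols[4,8) = 4x4
Op 7 cut(0, 3): punch at orig (8,7); cuts so far [(8, 5), (8, 7), (11, 4)]; region rows[8,12) x cols[4,8) = 4x4
Unfold 1 (reflect across v@4): 6 holes -> [(8, 0), (8, 2), (8, 5), (8, 7), (11, 3), (11, 4)]
Unfold 2 (reflect across h@12): 12 holes -> [(8, 0), (8, 2), (8, 5), (8, 7), (11, 3), (11, 4), (12, 3), (12, 4), (15, 0), (15, 2), (15, 5), (15, 7)]
Unfold 3 (reflect across v@8): 24 holes -> [(8, 0), (8, 2), (8, 5), (8, 7), (8, 8), (8, 10), (8, 13), (8, 15), (11, 3), (11, 4), (11, 11), (11, 12), (12, 3), (12, 4), (12, 11), (12, 12), (15, 0), (15, 2), (15, 5), (15, 7), (15, 8), (15, 10), (15, 13), (15, 15)]
Unfold 4 (reflect across h@8): 48 holes -> [(0, 0), (0, 2), (0, 5), (0, 7), (0, 8), (0, 10), (0, 13), (0, 15), (3, 3), (3, 4), (3, 11), (3, 12), (4, 3), (4, 4), (4, 11), (4, 12), (7, 0), (7, 2), (7, 5), (7, 7), (7, 8), (7, 10), (7, 13), (7, 15), (8, 0), (8, 2), (8, 5), (8, 7), (8, 8), (8, 10), (8, 13), (8, 15), (11, 3), (11, 4), (11, 11), (11, 12), (12, 3), (12, 4), (12, 11), (12, 12), (15, 0), (15, 2), (15, 5), (15, 7), (15, 8), (15, 10), (15, 13), (15, 15)]

Answer: 48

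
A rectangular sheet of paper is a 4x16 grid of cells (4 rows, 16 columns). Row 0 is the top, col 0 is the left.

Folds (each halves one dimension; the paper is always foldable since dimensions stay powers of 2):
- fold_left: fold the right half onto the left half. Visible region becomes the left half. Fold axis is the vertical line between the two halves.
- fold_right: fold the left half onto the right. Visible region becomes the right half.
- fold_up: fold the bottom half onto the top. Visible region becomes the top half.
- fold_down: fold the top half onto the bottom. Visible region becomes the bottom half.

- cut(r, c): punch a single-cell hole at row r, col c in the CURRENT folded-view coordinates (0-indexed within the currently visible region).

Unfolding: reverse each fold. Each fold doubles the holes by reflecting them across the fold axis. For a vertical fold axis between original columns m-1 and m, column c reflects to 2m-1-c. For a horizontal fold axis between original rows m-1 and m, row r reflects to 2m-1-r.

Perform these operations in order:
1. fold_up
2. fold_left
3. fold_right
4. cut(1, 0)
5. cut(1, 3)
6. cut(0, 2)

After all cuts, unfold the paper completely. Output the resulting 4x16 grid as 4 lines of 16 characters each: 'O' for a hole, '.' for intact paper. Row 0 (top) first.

Op 1 fold_up: fold axis h@2; visible region now rows[0,2) x cols[0,16) = 2x16
Op 2 fold_left: fold axis v@8; visible region now rows[0,2) x cols[0,8) = 2x8
Op 3 fold_right: fold axis v@4; visible region now rows[0,2) x cols[4,8) = 2x4
Op 4 cut(1, 0): punch at orig (1,4); cuts so far [(1, 4)]; region rows[0,2) x cols[4,8) = 2x4
Op 5 cut(1, 3): punch at orig (1,7); cuts so far [(1, 4), (1, 7)]; region rows[0,2) x cols[4,8) = 2x4
Op 6 cut(0, 2): punch at orig (0,6); cuts so far [(0, 6), (1, 4), (1, 7)]; region rows[0,2) x cols[4,8) = 2x4
Unfold 1 (reflect across v@4): 6 holes -> [(0, 1), (0, 6), (1, 0), (1, 3), (1, 4), (1, 7)]
Unfold 2 (reflect across v@8): 12 holes -> [(0, 1), (0, 6), (0, 9), (0, 14), (1, 0), (1, 3), (1, 4), (1, 7), (1, 8), (1, 11), (1, 12), (1, 15)]
Unfold 3 (reflect across h@2): 24 holes -> [(0, 1), (0, 6), (0, 9), (0, 14), (1, 0), (1, 3), (1, 4), (1, 7), (1, 8), (1, 11), (1, 12), (1, 15), (2, 0), (2, 3), (2, 4), (2, 7), (2, 8), (2, 11), (2, 12), (2, 15), (3, 1), (3, 6), (3, 9), (3, 14)]

Answer: .O....O..O....O.
O..OO..OO..OO..O
O..OO..OO..OO..O
.O....O..O....O.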